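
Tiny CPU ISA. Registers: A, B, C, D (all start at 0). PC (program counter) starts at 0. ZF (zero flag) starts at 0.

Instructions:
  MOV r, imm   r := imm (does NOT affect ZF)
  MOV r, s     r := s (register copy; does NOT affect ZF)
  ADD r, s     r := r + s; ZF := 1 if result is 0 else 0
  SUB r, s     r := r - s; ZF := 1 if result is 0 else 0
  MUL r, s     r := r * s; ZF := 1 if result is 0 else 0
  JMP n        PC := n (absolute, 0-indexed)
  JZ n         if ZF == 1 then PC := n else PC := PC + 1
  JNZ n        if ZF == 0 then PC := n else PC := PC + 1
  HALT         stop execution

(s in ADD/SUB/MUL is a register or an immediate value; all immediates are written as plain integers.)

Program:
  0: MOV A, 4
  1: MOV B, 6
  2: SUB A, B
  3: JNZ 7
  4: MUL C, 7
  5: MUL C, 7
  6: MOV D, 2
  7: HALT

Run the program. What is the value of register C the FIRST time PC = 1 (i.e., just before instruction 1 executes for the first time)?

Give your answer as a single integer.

Step 1: PC=0 exec 'MOV A, 4'. After: A=4 B=0 C=0 D=0 ZF=0 PC=1
First time PC=1: C=0

0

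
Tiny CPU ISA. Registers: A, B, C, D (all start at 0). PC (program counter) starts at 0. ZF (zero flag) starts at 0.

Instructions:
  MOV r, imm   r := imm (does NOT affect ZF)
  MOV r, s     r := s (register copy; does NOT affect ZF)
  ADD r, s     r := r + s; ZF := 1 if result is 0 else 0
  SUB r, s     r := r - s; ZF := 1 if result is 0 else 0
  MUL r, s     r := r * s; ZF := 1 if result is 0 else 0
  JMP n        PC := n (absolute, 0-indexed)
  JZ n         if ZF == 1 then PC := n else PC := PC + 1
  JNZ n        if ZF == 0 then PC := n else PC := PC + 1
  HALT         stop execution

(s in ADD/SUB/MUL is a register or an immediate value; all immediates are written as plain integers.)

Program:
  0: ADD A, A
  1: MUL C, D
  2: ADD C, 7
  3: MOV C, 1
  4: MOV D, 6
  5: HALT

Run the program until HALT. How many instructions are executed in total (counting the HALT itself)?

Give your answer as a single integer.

Answer: 6

Derivation:
Step 1: PC=0 exec 'ADD A, A'. After: A=0 B=0 C=0 D=0 ZF=1 PC=1
Step 2: PC=1 exec 'MUL C, D'. After: A=0 B=0 C=0 D=0 ZF=1 PC=2
Step 3: PC=2 exec 'ADD C, 7'. After: A=0 B=0 C=7 D=0 ZF=0 PC=3
Step 4: PC=3 exec 'MOV C, 1'. After: A=0 B=0 C=1 D=0 ZF=0 PC=4
Step 5: PC=4 exec 'MOV D, 6'. After: A=0 B=0 C=1 D=6 ZF=0 PC=5
Step 6: PC=5 exec 'HALT'. After: A=0 B=0 C=1 D=6 ZF=0 PC=5 HALTED
Total instructions executed: 6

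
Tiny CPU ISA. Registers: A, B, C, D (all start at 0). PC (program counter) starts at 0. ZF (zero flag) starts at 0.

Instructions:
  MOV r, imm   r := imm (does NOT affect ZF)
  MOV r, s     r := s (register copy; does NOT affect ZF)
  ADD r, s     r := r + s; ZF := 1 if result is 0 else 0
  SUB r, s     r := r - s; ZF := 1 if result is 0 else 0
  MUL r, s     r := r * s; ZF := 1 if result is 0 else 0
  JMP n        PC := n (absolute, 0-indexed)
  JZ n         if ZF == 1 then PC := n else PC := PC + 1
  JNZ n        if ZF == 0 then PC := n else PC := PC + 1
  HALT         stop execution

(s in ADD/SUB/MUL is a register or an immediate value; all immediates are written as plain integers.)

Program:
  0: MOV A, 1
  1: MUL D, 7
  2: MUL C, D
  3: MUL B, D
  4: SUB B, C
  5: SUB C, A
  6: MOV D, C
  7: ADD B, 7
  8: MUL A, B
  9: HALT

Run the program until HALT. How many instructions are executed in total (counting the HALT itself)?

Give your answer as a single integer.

Answer: 10

Derivation:
Step 1: PC=0 exec 'MOV A, 1'. After: A=1 B=0 C=0 D=0 ZF=0 PC=1
Step 2: PC=1 exec 'MUL D, 7'. After: A=1 B=0 C=0 D=0 ZF=1 PC=2
Step 3: PC=2 exec 'MUL C, D'. After: A=1 B=0 C=0 D=0 ZF=1 PC=3
Step 4: PC=3 exec 'MUL B, D'. After: A=1 B=0 C=0 D=0 ZF=1 PC=4
Step 5: PC=4 exec 'SUB B, C'. After: A=1 B=0 C=0 D=0 ZF=1 PC=5
Step 6: PC=5 exec 'SUB C, A'. After: A=1 B=0 C=-1 D=0 ZF=0 PC=6
Step 7: PC=6 exec 'MOV D, C'. After: A=1 B=0 C=-1 D=-1 ZF=0 PC=7
Step 8: PC=7 exec 'ADD B, 7'. After: A=1 B=7 C=-1 D=-1 ZF=0 PC=8
Step 9: PC=8 exec 'MUL A, B'. After: A=7 B=7 C=-1 D=-1 ZF=0 PC=9
Step 10: PC=9 exec 'HALT'. After: A=7 B=7 C=-1 D=-1 ZF=0 PC=9 HALTED
Total instructions executed: 10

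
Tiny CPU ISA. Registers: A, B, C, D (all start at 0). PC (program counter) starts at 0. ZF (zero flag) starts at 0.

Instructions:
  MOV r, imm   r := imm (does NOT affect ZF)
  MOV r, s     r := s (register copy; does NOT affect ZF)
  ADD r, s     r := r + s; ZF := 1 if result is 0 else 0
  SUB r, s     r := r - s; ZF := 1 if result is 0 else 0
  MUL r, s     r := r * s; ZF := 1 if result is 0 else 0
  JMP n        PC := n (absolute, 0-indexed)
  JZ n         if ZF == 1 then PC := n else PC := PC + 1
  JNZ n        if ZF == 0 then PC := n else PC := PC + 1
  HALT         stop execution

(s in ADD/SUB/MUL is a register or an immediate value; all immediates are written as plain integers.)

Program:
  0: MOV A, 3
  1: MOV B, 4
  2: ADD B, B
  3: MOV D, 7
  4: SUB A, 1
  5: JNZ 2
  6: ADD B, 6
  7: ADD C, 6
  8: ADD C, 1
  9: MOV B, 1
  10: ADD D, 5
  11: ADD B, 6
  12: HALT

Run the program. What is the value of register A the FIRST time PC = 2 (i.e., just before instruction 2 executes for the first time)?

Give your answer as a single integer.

Step 1: PC=0 exec 'MOV A, 3'. After: A=3 B=0 C=0 D=0 ZF=0 PC=1
Step 2: PC=1 exec 'MOV B, 4'. After: A=3 B=4 C=0 D=0 ZF=0 PC=2
First time PC=2: A=3

3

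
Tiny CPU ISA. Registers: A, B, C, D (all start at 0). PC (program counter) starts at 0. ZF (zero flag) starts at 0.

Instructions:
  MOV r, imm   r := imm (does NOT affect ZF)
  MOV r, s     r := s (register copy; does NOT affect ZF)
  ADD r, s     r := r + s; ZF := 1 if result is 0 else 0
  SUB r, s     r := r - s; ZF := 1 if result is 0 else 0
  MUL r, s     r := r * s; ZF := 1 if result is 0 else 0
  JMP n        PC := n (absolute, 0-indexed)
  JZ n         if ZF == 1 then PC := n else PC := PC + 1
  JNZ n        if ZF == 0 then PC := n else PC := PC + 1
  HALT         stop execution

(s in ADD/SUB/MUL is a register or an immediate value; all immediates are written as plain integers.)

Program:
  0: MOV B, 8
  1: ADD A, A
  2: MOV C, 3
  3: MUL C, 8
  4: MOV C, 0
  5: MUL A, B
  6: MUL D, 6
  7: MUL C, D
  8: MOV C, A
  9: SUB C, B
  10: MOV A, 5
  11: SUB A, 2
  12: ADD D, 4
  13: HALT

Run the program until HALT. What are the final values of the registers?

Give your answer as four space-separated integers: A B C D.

Answer: 3 8 -8 4

Derivation:
Step 1: PC=0 exec 'MOV B, 8'. After: A=0 B=8 C=0 D=0 ZF=0 PC=1
Step 2: PC=1 exec 'ADD A, A'. After: A=0 B=8 C=0 D=0 ZF=1 PC=2
Step 3: PC=2 exec 'MOV C, 3'. After: A=0 B=8 C=3 D=0 ZF=1 PC=3
Step 4: PC=3 exec 'MUL C, 8'. After: A=0 B=8 C=24 D=0 ZF=0 PC=4
Step 5: PC=4 exec 'MOV C, 0'. After: A=0 B=8 C=0 D=0 ZF=0 PC=5
Step 6: PC=5 exec 'MUL A, B'. After: A=0 B=8 C=0 D=0 ZF=1 PC=6
Step 7: PC=6 exec 'MUL D, 6'. After: A=0 B=8 C=0 D=0 ZF=1 PC=7
Step 8: PC=7 exec 'MUL C, D'. After: A=0 B=8 C=0 D=0 ZF=1 PC=8
Step 9: PC=8 exec 'MOV C, A'. After: A=0 B=8 C=0 D=0 ZF=1 PC=9
Step 10: PC=9 exec 'SUB C, B'. After: A=0 B=8 C=-8 D=0 ZF=0 PC=10
Step 11: PC=10 exec 'MOV A, 5'. After: A=5 B=8 C=-8 D=0 ZF=0 PC=11
Step 12: PC=11 exec 'SUB A, 2'. After: A=3 B=8 C=-8 D=0 ZF=0 PC=12
Step 13: PC=12 exec 'ADD D, 4'. After: A=3 B=8 C=-8 D=4 ZF=0 PC=13
Step 14: PC=13 exec 'HALT'. After: A=3 B=8 C=-8 D=4 ZF=0 PC=13 HALTED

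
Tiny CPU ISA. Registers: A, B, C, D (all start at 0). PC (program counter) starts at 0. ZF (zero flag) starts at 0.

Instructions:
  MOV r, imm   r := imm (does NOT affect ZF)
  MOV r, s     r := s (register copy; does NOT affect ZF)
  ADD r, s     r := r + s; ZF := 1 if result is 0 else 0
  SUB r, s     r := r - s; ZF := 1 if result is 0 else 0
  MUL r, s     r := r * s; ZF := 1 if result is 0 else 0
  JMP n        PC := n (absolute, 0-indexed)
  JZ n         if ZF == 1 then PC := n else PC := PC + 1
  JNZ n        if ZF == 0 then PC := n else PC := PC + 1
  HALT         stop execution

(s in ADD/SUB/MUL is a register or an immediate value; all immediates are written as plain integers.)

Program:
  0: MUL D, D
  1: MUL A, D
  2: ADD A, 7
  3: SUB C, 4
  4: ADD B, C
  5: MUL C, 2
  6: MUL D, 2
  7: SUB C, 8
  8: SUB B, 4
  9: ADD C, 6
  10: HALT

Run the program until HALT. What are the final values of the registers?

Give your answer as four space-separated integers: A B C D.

Step 1: PC=0 exec 'MUL D, D'. After: A=0 B=0 C=0 D=0 ZF=1 PC=1
Step 2: PC=1 exec 'MUL A, D'. After: A=0 B=0 C=0 D=0 ZF=1 PC=2
Step 3: PC=2 exec 'ADD A, 7'. After: A=7 B=0 C=0 D=0 ZF=0 PC=3
Step 4: PC=3 exec 'SUB C, 4'. After: A=7 B=0 C=-4 D=0 ZF=0 PC=4
Step 5: PC=4 exec 'ADD B, C'. After: A=7 B=-4 C=-4 D=0 ZF=0 PC=5
Step 6: PC=5 exec 'MUL C, 2'. After: A=7 B=-4 C=-8 D=0 ZF=0 PC=6
Step 7: PC=6 exec 'MUL D, 2'. After: A=7 B=-4 C=-8 D=0 ZF=1 PC=7
Step 8: PC=7 exec 'SUB C, 8'. After: A=7 B=-4 C=-16 D=0 ZF=0 PC=8
Step 9: PC=8 exec 'SUB B, 4'. After: A=7 B=-8 C=-16 D=0 ZF=0 PC=9
Step 10: PC=9 exec 'ADD C, 6'. After: A=7 B=-8 C=-10 D=0 ZF=0 PC=10
Step 11: PC=10 exec 'HALT'. After: A=7 B=-8 C=-10 D=0 ZF=0 PC=10 HALTED

Answer: 7 -8 -10 0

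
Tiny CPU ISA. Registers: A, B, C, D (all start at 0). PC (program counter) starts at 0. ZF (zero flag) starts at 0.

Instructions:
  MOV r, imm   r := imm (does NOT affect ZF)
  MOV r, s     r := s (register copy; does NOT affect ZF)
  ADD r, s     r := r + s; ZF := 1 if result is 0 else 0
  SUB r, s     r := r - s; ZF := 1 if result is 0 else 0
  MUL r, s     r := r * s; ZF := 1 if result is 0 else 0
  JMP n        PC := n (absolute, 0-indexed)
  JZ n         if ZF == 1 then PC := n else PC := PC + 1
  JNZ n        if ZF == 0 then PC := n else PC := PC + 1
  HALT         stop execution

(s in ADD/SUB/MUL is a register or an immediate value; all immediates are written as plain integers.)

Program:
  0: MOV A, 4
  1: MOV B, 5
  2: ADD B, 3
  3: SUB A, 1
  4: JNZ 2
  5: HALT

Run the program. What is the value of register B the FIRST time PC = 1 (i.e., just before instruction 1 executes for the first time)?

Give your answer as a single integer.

Step 1: PC=0 exec 'MOV A, 4'. After: A=4 B=0 C=0 D=0 ZF=0 PC=1
First time PC=1: B=0

0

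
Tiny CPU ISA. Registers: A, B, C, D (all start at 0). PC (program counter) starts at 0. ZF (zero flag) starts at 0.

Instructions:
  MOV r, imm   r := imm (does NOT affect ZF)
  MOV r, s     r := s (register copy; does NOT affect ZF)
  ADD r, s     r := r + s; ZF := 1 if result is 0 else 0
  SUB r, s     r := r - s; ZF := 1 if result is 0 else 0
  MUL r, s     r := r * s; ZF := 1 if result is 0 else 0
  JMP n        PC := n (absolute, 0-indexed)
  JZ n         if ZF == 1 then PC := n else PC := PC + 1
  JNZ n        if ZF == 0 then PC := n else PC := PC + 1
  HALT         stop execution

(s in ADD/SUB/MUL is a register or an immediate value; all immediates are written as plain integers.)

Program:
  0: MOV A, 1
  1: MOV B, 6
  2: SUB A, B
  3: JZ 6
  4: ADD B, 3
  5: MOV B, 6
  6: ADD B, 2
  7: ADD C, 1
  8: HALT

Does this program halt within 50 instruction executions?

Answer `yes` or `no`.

Step 1: PC=0 exec 'MOV A, 1'. After: A=1 B=0 C=0 D=0 ZF=0 PC=1
Step 2: PC=1 exec 'MOV B, 6'. After: A=1 B=6 C=0 D=0 ZF=0 PC=2
Step 3: PC=2 exec 'SUB A, B'. After: A=-5 B=6 C=0 D=0 ZF=0 PC=3
Step 4: PC=3 exec 'JZ 6'. After: A=-5 B=6 C=0 D=0 ZF=0 PC=4
Step 5: PC=4 exec 'ADD B, 3'. After: A=-5 B=9 C=0 D=0 ZF=0 PC=5
Step 6: PC=5 exec 'MOV B, 6'. After: A=-5 B=6 C=0 D=0 ZF=0 PC=6
Step 7: PC=6 exec 'ADD B, 2'. After: A=-5 B=8 C=0 D=0 ZF=0 PC=7
Step 8: PC=7 exec 'ADD C, 1'. After: A=-5 B=8 C=1 D=0 ZF=0 PC=8
Step 9: PC=8 exec 'HALT'. After: A=-5 B=8 C=1 D=0 ZF=0 PC=8 HALTED

Answer: yes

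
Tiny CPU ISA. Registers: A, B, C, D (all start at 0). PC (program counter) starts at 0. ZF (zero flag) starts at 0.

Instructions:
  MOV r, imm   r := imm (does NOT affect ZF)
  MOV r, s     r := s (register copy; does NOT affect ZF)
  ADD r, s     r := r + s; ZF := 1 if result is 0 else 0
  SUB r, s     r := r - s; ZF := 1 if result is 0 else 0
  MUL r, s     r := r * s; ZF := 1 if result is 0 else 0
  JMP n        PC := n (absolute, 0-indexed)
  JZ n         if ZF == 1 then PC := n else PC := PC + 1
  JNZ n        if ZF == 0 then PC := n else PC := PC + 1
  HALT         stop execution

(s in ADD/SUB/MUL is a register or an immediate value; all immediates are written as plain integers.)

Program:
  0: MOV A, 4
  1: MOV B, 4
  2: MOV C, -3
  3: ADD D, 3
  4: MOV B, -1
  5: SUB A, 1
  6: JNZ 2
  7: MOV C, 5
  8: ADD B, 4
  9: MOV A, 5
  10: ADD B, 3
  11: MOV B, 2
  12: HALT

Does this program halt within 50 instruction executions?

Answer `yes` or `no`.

Answer: yes

Derivation:
Step 1: PC=0 exec 'MOV A, 4'. After: A=4 B=0 C=0 D=0 ZF=0 PC=1
Step 2: PC=1 exec 'MOV B, 4'. After: A=4 B=4 C=0 D=0 ZF=0 PC=2
Step 3: PC=2 exec 'MOV C, -3'. After: A=4 B=4 C=-3 D=0 ZF=0 PC=3
Step 4: PC=3 exec 'ADD D, 3'. After: A=4 B=4 C=-3 D=3 ZF=0 PC=4
Step 5: PC=4 exec 'MOV B, -1'. After: A=4 B=-1 C=-3 D=3 ZF=0 PC=5
Step 6: PC=5 exec 'SUB A, 1'. After: A=3 B=-1 C=-3 D=3 ZF=0 PC=6
Step 7: PC=6 exec 'JNZ 2'. After: A=3 B=-1 C=-3 D=3 ZF=0 PC=2
Step 8: PC=2 exec 'MOV C, -3'. After: A=3 B=-1 C=-3 D=3 ZF=0 PC=3
Step 9: PC=3 exec 'ADD D, 3'. After: A=3 B=-1 C=-3 D=6 ZF=0 PC=4
Step 10: PC=4 exec 'MOV B, -1'. After: A=3 B=-1 C=-3 D=6 ZF=0 PC=5
Step 11: PC=5 exec 'SUB A, 1'. After: A=2 B=-1 C=-3 D=6 ZF=0 PC=6
Step 12: PC=6 exec 'JNZ 2'. After: A=2 B=-1 C=-3 D=6 ZF=0 PC=2
Step 13: PC=2 exec 'MOV C, -3'. After: A=2 B=-1 C=-3 D=6 ZF=0 PC=3
Step 14: PC=3 exec 'ADD D, 3'. After: A=2 B=-1 C=-3 D=9 ZF=0 PC=4
Step 15: PC=4 exec 'MOV B, -1'. After: A=2 B=-1 C=-3 D=9 ZF=0 PC=5
Step 16: PC=5 exec 'SUB A, 1'. After: A=1 B=-1 C=-3 D=9 ZF=0 PC=6
Step 17: PC=6 exec 'JNZ 2'. After: A=1 B=-1 C=-3 D=9 ZF=0 PC=2
Step 18: PC=2 exec 'MOV C, -3'. After: A=1 B=-1 C=-3 D=9 ZF=0 PC=3
Step 19: PC=3 exec 'ADD D, 3'. After: A=1 B=-1 C=-3 D=12 ZF=0 PC=4
Step 20: PC=4 exec 'MOV B, -1'. After: A=1 B=-1 C=-3 D=12 ZF=0 PC=5
Step 21: PC=5 exec 'SUB A, 1'. After: A=0 B=-1 C=-3 D=12 ZF=1 PC=6
Step 22: PC=6 exec 'JNZ 2'. After: A=0 B=-1 C=-3 D=12 ZF=1 PC=7
Step 23: PC=7 exec 'MOV C, 5'. After: A=0 B=-1 C=5 D=12 ZF=1 PC=8
Step 24: PC=8 exec 'ADD B, 4'. After: A=0 B=3 C=5 D=12 ZF=0 PC=9
Step 25: PC=9 exec 'MOV A, 5'. After: A=5 B=3 C=5 D=12 ZF=0 PC=10
Step 26: PC=10 exec 'ADD B, 3'. After: A=5 B=6 C=5 D=12 ZF=0 PC=11
Step 27: PC=11 exec 'MOV B, 2'. After: A=5 B=2 C=5 D=12 ZF=0 PC=12
Step 28: PC=12 exec 'HALT'. After: A=5 B=2 C=5 D=12 ZF=0 PC=12 HALTED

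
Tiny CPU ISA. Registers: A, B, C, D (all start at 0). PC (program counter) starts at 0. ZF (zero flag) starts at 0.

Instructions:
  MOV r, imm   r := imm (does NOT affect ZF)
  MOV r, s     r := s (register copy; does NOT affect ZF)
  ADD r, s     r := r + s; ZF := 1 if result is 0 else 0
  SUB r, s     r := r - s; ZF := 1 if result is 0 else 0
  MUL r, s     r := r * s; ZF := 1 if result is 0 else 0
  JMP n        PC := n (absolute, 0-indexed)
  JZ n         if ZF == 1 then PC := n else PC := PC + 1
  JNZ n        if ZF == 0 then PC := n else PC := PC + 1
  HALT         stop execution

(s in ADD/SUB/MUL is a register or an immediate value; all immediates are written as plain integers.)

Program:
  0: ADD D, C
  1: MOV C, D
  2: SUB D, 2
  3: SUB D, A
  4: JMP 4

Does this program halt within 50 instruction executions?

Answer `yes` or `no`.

Step 1: PC=0 exec 'ADD D, C'. After: A=0 B=0 C=0 D=0 ZF=1 PC=1
Step 2: PC=1 exec 'MOV C, D'. After: A=0 B=0 C=0 D=0 ZF=1 PC=2
Step 3: PC=2 exec 'SUB D, 2'. After: A=0 B=0 C=0 D=-2 ZF=0 PC=3
Step 4: PC=3 exec 'SUB D, A'. After: A=0 B=0 C=0 D=-2 ZF=0 PC=4
Step 5: PC=4 exec 'JMP 4'. After: A=0 B=0 C=0 D=-2 ZF=0 PC=4
State after step 5 equals state after step 4: the program is in a cycle of length 1 and will never halt.

Answer: no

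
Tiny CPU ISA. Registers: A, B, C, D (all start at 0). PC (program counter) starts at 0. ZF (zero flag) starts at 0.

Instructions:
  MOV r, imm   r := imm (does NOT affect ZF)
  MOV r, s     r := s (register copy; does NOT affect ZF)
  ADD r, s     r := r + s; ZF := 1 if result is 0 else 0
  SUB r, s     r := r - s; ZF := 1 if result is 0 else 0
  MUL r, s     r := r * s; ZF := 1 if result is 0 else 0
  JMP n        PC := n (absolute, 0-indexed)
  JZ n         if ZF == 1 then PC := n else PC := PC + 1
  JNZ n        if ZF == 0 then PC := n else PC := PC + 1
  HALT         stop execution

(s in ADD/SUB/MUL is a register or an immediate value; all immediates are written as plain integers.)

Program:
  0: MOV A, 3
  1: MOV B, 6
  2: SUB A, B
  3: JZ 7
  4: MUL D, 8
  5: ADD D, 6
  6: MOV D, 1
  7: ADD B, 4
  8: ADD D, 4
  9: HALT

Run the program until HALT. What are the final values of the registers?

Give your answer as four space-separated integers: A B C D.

Step 1: PC=0 exec 'MOV A, 3'. After: A=3 B=0 C=0 D=0 ZF=0 PC=1
Step 2: PC=1 exec 'MOV B, 6'. After: A=3 B=6 C=0 D=0 ZF=0 PC=2
Step 3: PC=2 exec 'SUB A, B'. After: A=-3 B=6 C=0 D=0 ZF=0 PC=3
Step 4: PC=3 exec 'JZ 7'. After: A=-3 B=6 C=0 D=0 ZF=0 PC=4
Step 5: PC=4 exec 'MUL D, 8'. After: A=-3 B=6 C=0 D=0 ZF=1 PC=5
Step 6: PC=5 exec 'ADD D, 6'. After: A=-3 B=6 C=0 D=6 ZF=0 PC=6
Step 7: PC=6 exec 'MOV D, 1'. After: A=-3 B=6 C=0 D=1 ZF=0 PC=7
Step 8: PC=7 exec 'ADD B, 4'. After: A=-3 B=10 C=0 D=1 ZF=0 PC=8
Step 9: PC=8 exec 'ADD D, 4'. After: A=-3 B=10 C=0 D=5 ZF=0 PC=9
Step 10: PC=9 exec 'HALT'. After: A=-3 B=10 C=0 D=5 ZF=0 PC=9 HALTED

Answer: -3 10 0 5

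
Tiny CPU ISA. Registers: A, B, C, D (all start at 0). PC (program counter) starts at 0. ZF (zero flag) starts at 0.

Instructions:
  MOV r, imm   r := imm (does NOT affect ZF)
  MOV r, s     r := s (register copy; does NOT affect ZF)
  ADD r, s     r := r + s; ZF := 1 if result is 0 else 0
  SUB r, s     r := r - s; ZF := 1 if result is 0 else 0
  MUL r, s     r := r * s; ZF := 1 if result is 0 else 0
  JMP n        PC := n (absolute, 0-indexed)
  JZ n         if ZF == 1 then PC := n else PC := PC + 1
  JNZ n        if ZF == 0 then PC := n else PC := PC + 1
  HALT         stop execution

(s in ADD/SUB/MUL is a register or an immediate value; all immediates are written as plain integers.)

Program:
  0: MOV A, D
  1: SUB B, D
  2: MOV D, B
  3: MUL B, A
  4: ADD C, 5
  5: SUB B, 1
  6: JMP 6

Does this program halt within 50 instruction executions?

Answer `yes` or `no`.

Step 1: PC=0 exec 'MOV A, D'. After: A=0 B=0 C=0 D=0 ZF=0 PC=1
Step 2: PC=1 exec 'SUB B, D'. After: A=0 B=0 C=0 D=0 ZF=1 PC=2
Step 3: PC=2 exec 'MOV D, B'. After: A=0 B=0 C=0 D=0 ZF=1 PC=3
Step 4: PC=3 exec 'MUL B, A'. After: A=0 B=0 C=0 D=0 ZF=1 PC=4
Step 5: PC=4 exec 'ADD C, 5'. After: A=0 B=0 C=5 D=0 ZF=0 PC=5
Step 6: PC=5 exec 'SUB B, 1'. After: A=0 B=-1 C=5 D=0 ZF=0 PC=6
Step 7: PC=6 exec 'JMP 6'. After: A=0 B=-1 C=5 D=0 ZF=0 PC=6
State after step 7 equals state after step 6: the program is in a cycle of length 1 and will never halt.

Answer: no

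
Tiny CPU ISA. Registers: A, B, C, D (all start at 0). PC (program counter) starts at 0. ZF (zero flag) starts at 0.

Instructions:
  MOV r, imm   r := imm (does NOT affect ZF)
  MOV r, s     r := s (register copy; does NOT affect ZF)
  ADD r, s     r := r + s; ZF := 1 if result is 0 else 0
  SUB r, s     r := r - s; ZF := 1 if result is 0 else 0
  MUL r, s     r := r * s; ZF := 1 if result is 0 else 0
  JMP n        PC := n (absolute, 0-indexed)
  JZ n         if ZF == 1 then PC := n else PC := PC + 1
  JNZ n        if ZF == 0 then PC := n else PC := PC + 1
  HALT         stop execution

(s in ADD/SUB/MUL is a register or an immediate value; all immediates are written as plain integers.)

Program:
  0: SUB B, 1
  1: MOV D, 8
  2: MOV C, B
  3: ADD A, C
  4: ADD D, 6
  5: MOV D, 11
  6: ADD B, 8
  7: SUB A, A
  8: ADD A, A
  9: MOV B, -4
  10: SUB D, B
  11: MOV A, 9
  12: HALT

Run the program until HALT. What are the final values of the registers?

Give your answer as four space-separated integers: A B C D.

Step 1: PC=0 exec 'SUB B, 1'. After: A=0 B=-1 C=0 D=0 ZF=0 PC=1
Step 2: PC=1 exec 'MOV D, 8'. After: A=0 B=-1 C=0 D=8 ZF=0 PC=2
Step 3: PC=2 exec 'MOV C, B'. After: A=0 B=-1 C=-1 D=8 ZF=0 PC=3
Step 4: PC=3 exec 'ADD A, C'. After: A=-1 B=-1 C=-1 D=8 ZF=0 PC=4
Step 5: PC=4 exec 'ADD D, 6'. After: A=-1 B=-1 C=-1 D=14 ZF=0 PC=5
Step 6: PC=5 exec 'MOV D, 11'. After: A=-1 B=-1 C=-1 D=11 ZF=0 PC=6
Step 7: PC=6 exec 'ADD B, 8'. After: A=-1 B=7 C=-1 D=11 ZF=0 PC=7
Step 8: PC=7 exec 'SUB A, A'. After: A=0 B=7 C=-1 D=11 ZF=1 PC=8
Step 9: PC=8 exec 'ADD A, A'. After: A=0 B=7 C=-1 D=11 ZF=1 PC=9
Step 10: PC=9 exec 'MOV B, -4'. After: A=0 B=-4 C=-1 D=11 ZF=1 PC=10
Step 11: PC=10 exec 'SUB D, B'. After: A=0 B=-4 C=-1 D=15 ZF=0 PC=11
Step 12: PC=11 exec 'MOV A, 9'. After: A=9 B=-4 C=-1 D=15 ZF=0 PC=12
Step 13: PC=12 exec 'HALT'. After: A=9 B=-4 C=-1 D=15 ZF=0 PC=12 HALTED

Answer: 9 -4 -1 15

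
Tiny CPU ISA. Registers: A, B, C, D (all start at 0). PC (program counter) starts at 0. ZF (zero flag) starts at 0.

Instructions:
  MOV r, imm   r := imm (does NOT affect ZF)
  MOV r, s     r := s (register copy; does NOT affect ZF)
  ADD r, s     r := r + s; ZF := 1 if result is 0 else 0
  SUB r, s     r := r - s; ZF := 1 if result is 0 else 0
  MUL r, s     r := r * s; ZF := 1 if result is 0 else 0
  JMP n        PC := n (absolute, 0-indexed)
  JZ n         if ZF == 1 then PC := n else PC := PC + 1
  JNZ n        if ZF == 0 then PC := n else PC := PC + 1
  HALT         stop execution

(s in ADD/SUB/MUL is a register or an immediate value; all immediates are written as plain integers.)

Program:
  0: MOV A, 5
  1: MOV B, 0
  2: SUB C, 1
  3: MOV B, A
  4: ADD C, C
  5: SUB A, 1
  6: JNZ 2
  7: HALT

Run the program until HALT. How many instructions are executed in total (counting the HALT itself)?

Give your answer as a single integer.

Answer: 28

Derivation:
Step 1: PC=0 exec 'MOV A, 5'. After: A=5 B=0 C=0 D=0 ZF=0 PC=1
Step 2: PC=1 exec 'MOV B, 0'. After: A=5 B=0 C=0 D=0 ZF=0 PC=2
Step 3: PC=2 exec 'SUB C, 1'. After: A=5 B=0 C=-1 D=0 ZF=0 PC=3
Step 4: PC=3 exec 'MOV B, A'. After: A=5 B=5 C=-1 D=0 ZF=0 PC=4
Step 5: PC=4 exec 'ADD C, C'. After: A=5 B=5 C=-2 D=0 ZF=0 PC=5
Step 6: PC=5 exec 'SUB A, 1'. After: A=4 B=5 C=-2 D=0 ZF=0 PC=6
Step 7: PC=6 exec 'JNZ 2'. After: A=4 B=5 C=-2 D=0 ZF=0 PC=2
Step 8: PC=2 exec 'SUB C, 1'. After: A=4 B=5 C=-3 D=0 ZF=0 PC=3
Step 9: PC=3 exec 'MOV B, A'. After: A=4 B=4 C=-3 D=0 ZF=0 PC=4
Step 10: PC=4 exec 'ADD C, C'. After: A=4 B=4 C=-6 D=0 ZF=0 PC=5
Step 11: PC=5 exec 'SUB A, 1'. After: A=3 B=4 C=-6 D=0 ZF=0 PC=6
Step 12: PC=6 exec 'JNZ 2'. After: A=3 B=4 C=-6 D=0 ZF=0 PC=2
Step 13: PC=2 exec 'SUB C, 1'. After: A=3 B=4 C=-7 D=0 ZF=0 PC=3
Step 14: PC=3 exec 'MOV B, A'. After: A=3 B=3 C=-7 D=0 ZF=0 PC=4
Step 15: PC=4 exec 'ADD C, C'. After: A=3 B=3 C=-14 D=0 ZF=0 PC=5
Step 16: PC=5 exec 'SUB A, 1'. After: A=2 B=3 C=-14 D=0 ZF=0 PC=6
Step 17: PC=6 exec 'JNZ 2'. After: A=2 B=3 C=-14 D=0 ZF=0 PC=2
Step 18: PC=2 exec 'SUB C, 1'. After: A=2 B=3 C=-15 D=0 ZF=0 PC=3
Step 19: PC=3 exec 'MOV B, A'. After: A=2 B=2 C=-15 D=0 ZF=0 PC=4
Step 20: PC=4 exec 'ADD C, C'. After: A=2 B=2 C=-30 D=0 ZF=0 PC=5
Step 21: PC=5 exec 'SUB A, 1'. After: A=1 B=2 C=-30 D=0 ZF=0 PC=6
Step 22: PC=6 exec 'JNZ 2'. After: A=1 B=2 C=-30 D=0 ZF=0 PC=2
Step 23: PC=2 exec 'SUB C, 1'. After: A=1 B=2 C=-31 D=0 ZF=0 PC=3
Step 24: PC=3 exec 'MOV B, A'. After: A=1 B=1 C=-31 D=0 ZF=0 PC=4
Step 25: PC=4 exec 'ADD C, C'. After: A=1 B=1 C=-62 D=0 ZF=0 PC=5
Step 26: PC=5 exec 'SUB A, 1'. After: A=0 B=1 C=-62 D=0 ZF=1 PC=6
Step 27: PC=6 exec 'JNZ 2'. After: A=0 B=1 C=-62 D=0 ZF=1 PC=7
Step 28: PC=7 exec 'HALT'. After: A=0 B=1 C=-62 D=0 ZF=1 PC=7 HALTED
Total instructions executed: 28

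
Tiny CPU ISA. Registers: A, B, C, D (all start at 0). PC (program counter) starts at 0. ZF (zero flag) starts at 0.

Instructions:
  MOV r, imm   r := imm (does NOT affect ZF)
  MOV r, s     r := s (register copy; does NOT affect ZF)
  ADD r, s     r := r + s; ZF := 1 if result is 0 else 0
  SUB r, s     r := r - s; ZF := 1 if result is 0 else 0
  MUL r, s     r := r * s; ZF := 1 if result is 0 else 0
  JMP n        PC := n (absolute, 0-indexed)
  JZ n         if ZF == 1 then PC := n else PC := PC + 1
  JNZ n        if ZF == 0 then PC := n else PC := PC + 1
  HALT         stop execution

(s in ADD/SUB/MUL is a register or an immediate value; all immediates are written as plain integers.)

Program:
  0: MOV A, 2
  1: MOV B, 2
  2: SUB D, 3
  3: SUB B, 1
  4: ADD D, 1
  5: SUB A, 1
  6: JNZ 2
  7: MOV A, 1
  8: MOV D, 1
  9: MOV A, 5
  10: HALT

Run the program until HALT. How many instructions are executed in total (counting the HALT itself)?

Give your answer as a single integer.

Step 1: PC=0 exec 'MOV A, 2'. After: A=2 B=0 C=0 D=0 ZF=0 PC=1
Step 2: PC=1 exec 'MOV B, 2'. After: A=2 B=2 C=0 D=0 ZF=0 PC=2
Step 3: PC=2 exec 'SUB D, 3'. After: A=2 B=2 C=0 D=-3 ZF=0 PC=3
Step 4: PC=3 exec 'SUB B, 1'. After: A=2 B=1 C=0 D=-3 ZF=0 PC=4
Step 5: PC=4 exec 'ADD D, 1'. After: A=2 B=1 C=0 D=-2 ZF=0 PC=5
Step 6: PC=5 exec 'SUB A, 1'. After: A=1 B=1 C=0 D=-2 ZF=0 PC=6
Step 7: PC=6 exec 'JNZ 2'. After: A=1 B=1 C=0 D=-2 ZF=0 PC=2
Step 8: PC=2 exec 'SUB D, 3'. After: A=1 B=1 C=0 D=-5 ZF=0 PC=3
Step 9: PC=3 exec 'SUB B, 1'. After: A=1 B=0 C=0 D=-5 ZF=1 PC=4
Step 10: PC=4 exec 'ADD D, 1'. After: A=1 B=0 C=0 D=-4 ZF=0 PC=5
Step 11: PC=5 exec 'SUB A, 1'. After: A=0 B=0 C=0 D=-4 ZF=1 PC=6
Step 12: PC=6 exec 'JNZ 2'. After: A=0 B=0 C=0 D=-4 ZF=1 PC=7
Step 13: PC=7 exec 'MOV A, 1'. After: A=1 B=0 C=0 D=-4 ZF=1 PC=8
Step 14: PC=8 exec 'MOV D, 1'. After: A=1 B=0 C=0 D=1 ZF=1 PC=9
Step 15: PC=9 exec 'MOV A, 5'. After: A=5 B=0 C=0 D=1 ZF=1 PC=10
Step 16: PC=10 exec 'HALT'. After: A=5 B=0 C=0 D=1 ZF=1 PC=10 HALTED
Total instructions executed: 16

Answer: 16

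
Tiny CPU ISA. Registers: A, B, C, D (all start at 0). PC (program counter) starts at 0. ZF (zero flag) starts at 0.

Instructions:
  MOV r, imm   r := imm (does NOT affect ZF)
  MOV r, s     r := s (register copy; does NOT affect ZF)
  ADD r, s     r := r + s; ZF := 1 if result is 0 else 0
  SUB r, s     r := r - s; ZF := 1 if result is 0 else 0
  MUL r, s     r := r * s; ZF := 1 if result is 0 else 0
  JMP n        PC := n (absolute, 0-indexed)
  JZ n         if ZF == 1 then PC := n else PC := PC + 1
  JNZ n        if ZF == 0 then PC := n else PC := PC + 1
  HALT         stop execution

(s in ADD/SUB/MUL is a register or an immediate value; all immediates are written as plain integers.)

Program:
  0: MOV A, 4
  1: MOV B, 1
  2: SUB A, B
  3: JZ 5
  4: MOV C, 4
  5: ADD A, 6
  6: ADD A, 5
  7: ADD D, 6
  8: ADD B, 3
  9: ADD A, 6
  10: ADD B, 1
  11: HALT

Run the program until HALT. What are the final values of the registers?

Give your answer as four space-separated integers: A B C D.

Step 1: PC=0 exec 'MOV A, 4'. After: A=4 B=0 C=0 D=0 ZF=0 PC=1
Step 2: PC=1 exec 'MOV B, 1'. After: A=4 B=1 C=0 D=0 ZF=0 PC=2
Step 3: PC=2 exec 'SUB A, B'. After: A=3 B=1 C=0 D=0 ZF=0 PC=3
Step 4: PC=3 exec 'JZ 5'. After: A=3 B=1 C=0 D=0 ZF=0 PC=4
Step 5: PC=4 exec 'MOV C, 4'. After: A=3 B=1 C=4 D=0 ZF=0 PC=5
Step 6: PC=5 exec 'ADD A, 6'. After: A=9 B=1 C=4 D=0 ZF=0 PC=6
Step 7: PC=6 exec 'ADD A, 5'. After: A=14 B=1 C=4 D=0 ZF=0 PC=7
Step 8: PC=7 exec 'ADD D, 6'. After: A=14 B=1 C=4 D=6 ZF=0 PC=8
Step 9: PC=8 exec 'ADD B, 3'. After: A=14 B=4 C=4 D=6 ZF=0 PC=9
Step 10: PC=9 exec 'ADD A, 6'. After: A=20 B=4 C=4 D=6 ZF=0 PC=10
Step 11: PC=10 exec 'ADD B, 1'. After: A=20 B=5 C=4 D=6 ZF=0 PC=11
Step 12: PC=11 exec 'HALT'. After: A=20 B=5 C=4 D=6 ZF=0 PC=11 HALTED

Answer: 20 5 4 6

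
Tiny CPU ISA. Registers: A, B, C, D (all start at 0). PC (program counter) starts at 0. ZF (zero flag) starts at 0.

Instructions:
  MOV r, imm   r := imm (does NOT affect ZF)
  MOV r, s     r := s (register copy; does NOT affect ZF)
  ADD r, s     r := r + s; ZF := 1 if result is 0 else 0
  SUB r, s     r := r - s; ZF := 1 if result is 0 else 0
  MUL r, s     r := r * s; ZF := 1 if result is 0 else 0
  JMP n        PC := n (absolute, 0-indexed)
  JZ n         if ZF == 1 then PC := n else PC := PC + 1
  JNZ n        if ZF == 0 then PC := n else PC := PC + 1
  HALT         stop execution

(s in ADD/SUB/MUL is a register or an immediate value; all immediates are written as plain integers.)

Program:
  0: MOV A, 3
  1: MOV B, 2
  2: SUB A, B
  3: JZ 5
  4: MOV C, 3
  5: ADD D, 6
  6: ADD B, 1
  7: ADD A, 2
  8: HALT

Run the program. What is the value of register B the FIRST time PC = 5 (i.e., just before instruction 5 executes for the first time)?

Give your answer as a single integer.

Step 1: PC=0 exec 'MOV A, 3'. After: A=3 B=0 C=0 D=0 ZF=0 PC=1
Step 2: PC=1 exec 'MOV B, 2'. After: A=3 B=2 C=0 D=0 ZF=0 PC=2
Step 3: PC=2 exec 'SUB A, B'. After: A=1 B=2 C=0 D=0 ZF=0 PC=3
Step 4: PC=3 exec 'JZ 5'. After: A=1 B=2 C=0 D=0 ZF=0 PC=4
Step 5: PC=4 exec 'MOV C, 3'. After: A=1 B=2 C=3 D=0 ZF=0 PC=5
First time PC=5: B=2

2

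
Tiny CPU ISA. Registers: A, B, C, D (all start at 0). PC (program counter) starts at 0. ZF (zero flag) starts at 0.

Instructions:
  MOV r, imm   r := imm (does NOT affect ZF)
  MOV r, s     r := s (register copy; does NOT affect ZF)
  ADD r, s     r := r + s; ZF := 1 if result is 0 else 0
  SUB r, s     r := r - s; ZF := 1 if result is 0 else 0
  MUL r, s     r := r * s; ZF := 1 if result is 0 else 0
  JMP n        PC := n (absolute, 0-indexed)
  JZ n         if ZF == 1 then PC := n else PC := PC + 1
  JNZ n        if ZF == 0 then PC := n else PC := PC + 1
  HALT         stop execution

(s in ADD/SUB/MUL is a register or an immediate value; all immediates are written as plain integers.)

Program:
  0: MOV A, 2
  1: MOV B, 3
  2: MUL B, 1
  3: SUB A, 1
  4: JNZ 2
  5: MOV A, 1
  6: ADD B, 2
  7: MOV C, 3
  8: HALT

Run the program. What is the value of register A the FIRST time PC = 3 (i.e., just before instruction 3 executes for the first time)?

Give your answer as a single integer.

Step 1: PC=0 exec 'MOV A, 2'. After: A=2 B=0 C=0 D=0 ZF=0 PC=1
Step 2: PC=1 exec 'MOV B, 3'. After: A=2 B=3 C=0 D=0 ZF=0 PC=2
Step 3: PC=2 exec 'MUL B, 1'. After: A=2 B=3 C=0 D=0 ZF=0 PC=3
First time PC=3: A=2

2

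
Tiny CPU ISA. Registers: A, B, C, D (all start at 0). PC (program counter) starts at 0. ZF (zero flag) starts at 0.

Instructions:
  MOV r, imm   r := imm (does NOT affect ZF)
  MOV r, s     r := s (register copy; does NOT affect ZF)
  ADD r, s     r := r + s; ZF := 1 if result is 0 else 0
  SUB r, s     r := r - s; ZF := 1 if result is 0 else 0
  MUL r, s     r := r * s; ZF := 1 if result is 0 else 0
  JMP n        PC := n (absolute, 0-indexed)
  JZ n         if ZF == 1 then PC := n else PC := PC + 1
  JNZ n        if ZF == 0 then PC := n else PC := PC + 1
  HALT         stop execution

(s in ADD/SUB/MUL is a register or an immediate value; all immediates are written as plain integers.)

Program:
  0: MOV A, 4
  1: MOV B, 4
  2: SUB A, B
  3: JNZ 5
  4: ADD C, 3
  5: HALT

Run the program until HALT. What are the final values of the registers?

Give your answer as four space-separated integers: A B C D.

Answer: 0 4 3 0

Derivation:
Step 1: PC=0 exec 'MOV A, 4'. After: A=4 B=0 C=0 D=0 ZF=0 PC=1
Step 2: PC=1 exec 'MOV B, 4'. After: A=4 B=4 C=0 D=0 ZF=0 PC=2
Step 3: PC=2 exec 'SUB A, B'. After: A=0 B=4 C=0 D=0 ZF=1 PC=3
Step 4: PC=3 exec 'JNZ 5'. After: A=0 B=4 C=0 D=0 ZF=1 PC=4
Step 5: PC=4 exec 'ADD C, 3'. After: A=0 B=4 C=3 D=0 ZF=0 PC=5
Step 6: PC=5 exec 'HALT'. After: A=0 B=4 C=3 D=0 ZF=0 PC=5 HALTED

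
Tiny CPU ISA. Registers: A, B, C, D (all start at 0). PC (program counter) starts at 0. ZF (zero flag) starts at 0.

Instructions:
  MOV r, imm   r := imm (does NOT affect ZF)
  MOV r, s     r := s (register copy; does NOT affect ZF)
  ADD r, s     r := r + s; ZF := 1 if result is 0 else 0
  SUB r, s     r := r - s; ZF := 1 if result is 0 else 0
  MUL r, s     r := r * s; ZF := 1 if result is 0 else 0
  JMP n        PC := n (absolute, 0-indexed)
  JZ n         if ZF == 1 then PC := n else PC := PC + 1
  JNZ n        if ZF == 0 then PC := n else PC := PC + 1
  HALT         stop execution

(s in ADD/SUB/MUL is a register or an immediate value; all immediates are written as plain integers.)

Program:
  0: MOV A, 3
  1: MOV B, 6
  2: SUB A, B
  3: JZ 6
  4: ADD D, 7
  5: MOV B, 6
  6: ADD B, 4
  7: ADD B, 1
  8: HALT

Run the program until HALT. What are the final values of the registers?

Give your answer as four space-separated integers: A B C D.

Answer: -3 11 0 7

Derivation:
Step 1: PC=0 exec 'MOV A, 3'. After: A=3 B=0 C=0 D=0 ZF=0 PC=1
Step 2: PC=1 exec 'MOV B, 6'. After: A=3 B=6 C=0 D=0 ZF=0 PC=2
Step 3: PC=2 exec 'SUB A, B'. After: A=-3 B=6 C=0 D=0 ZF=0 PC=3
Step 4: PC=3 exec 'JZ 6'. After: A=-3 B=6 C=0 D=0 ZF=0 PC=4
Step 5: PC=4 exec 'ADD D, 7'. After: A=-3 B=6 C=0 D=7 ZF=0 PC=5
Step 6: PC=5 exec 'MOV B, 6'. After: A=-3 B=6 C=0 D=7 ZF=0 PC=6
Step 7: PC=6 exec 'ADD B, 4'. After: A=-3 B=10 C=0 D=7 ZF=0 PC=7
Step 8: PC=7 exec 'ADD B, 1'. After: A=-3 B=11 C=0 D=7 ZF=0 PC=8
Step 9: PC=8 exec 'HALT'. After: A=-3 B=11 C=0 D=7 ZF=0 PC=8 HALTED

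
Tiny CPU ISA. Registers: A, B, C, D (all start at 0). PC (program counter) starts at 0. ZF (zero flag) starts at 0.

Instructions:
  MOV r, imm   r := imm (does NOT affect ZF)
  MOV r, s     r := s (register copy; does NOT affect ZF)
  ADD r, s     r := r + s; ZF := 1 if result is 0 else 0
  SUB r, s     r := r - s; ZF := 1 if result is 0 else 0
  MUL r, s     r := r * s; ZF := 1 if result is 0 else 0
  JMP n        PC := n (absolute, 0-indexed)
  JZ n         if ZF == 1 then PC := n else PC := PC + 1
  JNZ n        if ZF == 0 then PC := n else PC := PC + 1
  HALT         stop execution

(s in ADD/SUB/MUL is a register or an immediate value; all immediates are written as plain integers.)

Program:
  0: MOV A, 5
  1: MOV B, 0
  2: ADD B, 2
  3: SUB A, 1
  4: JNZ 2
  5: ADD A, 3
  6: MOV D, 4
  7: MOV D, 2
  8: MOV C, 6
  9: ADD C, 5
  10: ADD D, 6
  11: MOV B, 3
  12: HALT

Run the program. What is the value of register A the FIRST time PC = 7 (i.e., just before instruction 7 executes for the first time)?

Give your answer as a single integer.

Step 1: PC=0 exec 'MOV A, 5'. After: A=5 B=0 C=0 D=0 ZF=0 PC=1
Step 2: PC=1 exec 'MOV B, 0'. After: A=5 B=0 C=0 D=0 ZF=0 PC=2
Step 3: PC=2 exec 'ADD B, 2'. After: A=5 B=2 C=0 D=0 ZF=0 PC=3
Step 4: PC=3 exec 'SUB A, 1'. After: A=4 B=2 C=0 D=0 ZF=0 PC=4
Step 5: PC=4 exec 'JNZ 2'. After: A=4 B=2 C=0 D=0 ZF=0 PC=2
Step 6: PC=2 exec 'ADD B, 2'. After: A=4 B=4 C=0 D=0 ZF=0 PC=3
Step 7: PC=3 exec 'SUB A, 1'. After: A=3 B=4 C=0 D=0 ZF=0 PC=4
Step 8: PC=4 exec 'JNZ 2'. After: A=3 B=4 C=0 D=0 ZF=0 PC=2
Step 9: PC=2 exec 'ADD B, 2'. After: A=3 B=6 C=0 D=0 ZF=0 PC=3
Step 10: PC=3 exec 'SUB A, 1'. After: A=2 B=6 C=0 D=0 ZF=0 PC=4
Step 11: PC=4 exec 'JNZ 2'. After: A=2 B=6 C=0 D=0 ZF=0 PC=2
Step 12: PC=2 exec 'ADD B, 2'. After: A=2 B=8 C=0 D=0 ZF=0 PC=3
Step 13: PC=3 exec 'SUB A, 1'. After: A=1 B=8 C=0 D=0 ZF=0 PC=4
Step 14: PC=4 exec 'JNZ 2'. After: A=1 B=8 C=0 D=0 ZF=0 PC=2
Step 15: PC=2 exec 'ADD B, 2'. After: A=1 B=10 C=0 D=0 ZF=0 PC=3
Step 16: PC=3 exec 'SUB A, 1'. After: A=0 B=10 C=0 D=0 ZF=1 PC=4
Step 17: PC=4 exec 'JNZ 2'. After: A=0 B=10 C=0 D=0 ZF=1 PC=5
Step 18: PC=5 exec 'ADD A, 3'. After: A=3 B=10 C=0 D=0 ZF=0 PC=6
Step 19: PC=6 exec 'MOV D, 4'. After: A=3 B=10 C=0 D=4 ZF=0 PC=7
First time PC=7: A=3

3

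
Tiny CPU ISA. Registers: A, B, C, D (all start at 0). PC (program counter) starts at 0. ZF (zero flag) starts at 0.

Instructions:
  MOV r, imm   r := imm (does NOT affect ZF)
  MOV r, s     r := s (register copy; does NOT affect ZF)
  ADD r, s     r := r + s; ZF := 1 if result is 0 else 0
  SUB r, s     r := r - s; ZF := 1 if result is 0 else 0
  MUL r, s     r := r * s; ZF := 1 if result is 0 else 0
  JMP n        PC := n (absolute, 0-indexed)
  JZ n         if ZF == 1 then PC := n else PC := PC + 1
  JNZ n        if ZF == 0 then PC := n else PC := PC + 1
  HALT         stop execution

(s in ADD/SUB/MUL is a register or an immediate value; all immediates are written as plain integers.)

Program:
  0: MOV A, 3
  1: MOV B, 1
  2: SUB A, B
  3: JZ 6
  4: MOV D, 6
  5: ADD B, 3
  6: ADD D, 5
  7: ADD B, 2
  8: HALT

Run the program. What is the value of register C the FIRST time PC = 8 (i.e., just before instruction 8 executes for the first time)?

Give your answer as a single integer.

Step 1: PC=0 exec 'MOV A, 3'. After: A=3 B=0 C=0 D=0 ZF=0 PC=1
Step 2: PC=1 exec 'MOV B, 1'. After: A=3 B=1 C=0 D=0 ZF=0 PC=2
Step 3: PC=2 exec 'SUB A, B'. After: A=2 B=1 C=0 D=0 ZF=0 PC=3
Step 4: PC=3 exec 'JZ 6'. After: A=2 B=1 C=0 D=0 ZF=0 PC=4
Step 5: PC=4 exec 'MOV D, 6'. After: A=2 B=1 C=0 D=6 ZF=0 PC=5
Step 6: PC=5 exec 'ADD B, 3'. After: A=2 B=4 C=0 D=6 ZF=0 PC=6
Step 7: PC=6 exec 'ADD D, 5'. After: A=2 B=4 C=0 D=11 ZF=0 PC=7
Step 8: PC=7 exec 'ADD B, 2'. After: A=2 B=6 C=0 D=11 ZF=0 PC=8
First time PC=8: C=0

0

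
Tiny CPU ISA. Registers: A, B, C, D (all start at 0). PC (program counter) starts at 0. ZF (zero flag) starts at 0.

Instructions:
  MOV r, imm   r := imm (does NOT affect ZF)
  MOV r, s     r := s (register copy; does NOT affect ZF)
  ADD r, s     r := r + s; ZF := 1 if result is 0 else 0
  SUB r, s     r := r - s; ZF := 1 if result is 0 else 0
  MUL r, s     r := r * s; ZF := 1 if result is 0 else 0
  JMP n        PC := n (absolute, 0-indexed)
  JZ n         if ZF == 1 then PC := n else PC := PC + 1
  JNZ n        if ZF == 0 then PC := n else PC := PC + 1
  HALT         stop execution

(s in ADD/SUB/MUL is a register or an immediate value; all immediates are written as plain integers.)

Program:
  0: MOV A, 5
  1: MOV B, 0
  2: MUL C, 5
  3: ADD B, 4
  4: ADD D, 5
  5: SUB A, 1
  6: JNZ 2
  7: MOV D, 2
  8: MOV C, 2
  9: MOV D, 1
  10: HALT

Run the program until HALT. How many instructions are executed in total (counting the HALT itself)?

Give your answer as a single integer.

Answer: 31

Derivation:
Step 1: PC=0 exec 'MOV A, 5'. After: A=5 B=0 C=0 D=0 ZF=0 PC=1
Step 2: PC=1 exec 'MOV B, 0'. After: A=5 B=0 C=0 D=0 ZF=0 PC=2
Step 3: PC=2 exec 'MUL C, 5'. After: A=5 B=0 C=0 D=0 ZF=1 PC=3
Step 4: PC=3 exec 'ADD B, 4'. After: A=5 B=4 C=0 D=0 ZF=0 PC=4
Step 5: PC=4 exec 'ADD D, 5'. After: A=5 B=4 C=0 D=5 ZF=0 PC=5
Step 6: PC=5 exec 'SUB A, 1'. After: A=4 B=4 C=0 D=5 ZF=0 PC=6
Step 7: PC=6 exec 'JNZ 2'. After: A=4 B=4 C=0 D=5 ZF=0 PC=2
Step 8: PC=2 exec 'MUL C, 5'. After: A=4 B=4 C=0 D=5 ZF=1 PC=3
Step 9: PC=3 exec 'ADD B, 4'. After: A=4 B=8 C=0 D=5 ZF=0 PC=4
Step 10: PC=4 exec 'ADD D, 5'. After: A=4 B=8 C=0 D=10 ZF=0 PC=5
Step 11: PC=5 exec 'SUB A, 1'. After: A=3 B=8 C=0 D=10 ZF=0 PC=6
Step 12: PC=6 exec 'JNZ 2'. After: A=3 B=8 C=0 D=10 ZF=0 PC=2
Step 13: PC=2 exec 'MUL C, 5'. After: A=3 B=8 C=0 D=10 ZF=1 PC=3
Step 14: PC=3 exec 'ADD B, 4'. After: A=3 B=12 C=0 D=10 ZF=0 PC=4
Step 15: PC=4 exec 'ADD D, 5'. After: A=3 B=12 C=0 D=15 ZF=0 PC=5
Step 16: PC=5 exec 'SUB A, 1'. After: A=2 B=12 C=0 D=15 ZF=0 PC=6
Step 17: PC=6 exec 'JNZ 2'. After: A=2 B=12 C=0 D=15 ZF=0 PC=2
Step 18: PC=2 exec 'MUL C, 5'. After: A=2 B=12 C=0 D=15 ZF=1 PC=3
Step 19: PC=3 exec 'ADD B, 4'. After: A=2 B=16 C=0 D=15 ZF=0 PC=4
Step 20: PC=4 exec 'ADD D, 5'. After: A=2 B=16 C=0 D=20 ZF=0 PC=5
Step 21: PC=5 exec 'SUB A, 1'. After: A=1 B=16 C=0 D=20 ZF=0 PC=6
Step 22: PC=6 exec 'JNZ 2'. After: A=1 B=16 C=0 D=20 ZF=0 PC=2
Step 23: PC=2 exec 'MUL C, 5'. After: A=1 B=16 C=0 D=20 ZF=1 PC=3
Step 24: PC=3 exec 'ADD B, 4'. After: A=1 B=20 C=0 D=20 ZF=0 PC=4
Step 25: PC=4 exec 'ADD D, 5'. After: A=1 B=20 C=0 D=25 ZF=0 PC=5
Step 26: PC=5 exec 'SUB A, 1'. After: A=0 B=20 C=0 D=25 ZF=1 PC=6
Step 27: PC=6 exec 'JNZ 2'. After: A=0 B=20 C=0 D=25 ZF=1 PC=7
Step 28: PC=7 exec 'MOV D, 2'. After: A=0 B=20 C=0 D=2 ZF=1 PC=8
Step 29: PC=8 exec 'MOV C, 2'. After: A=0 B=20 C=2 D=2 ZF=1 PC=9
Step 30: PC=9 exec 'MOV D, 1'. After: A=0 B=20 C=2 D=1 ZF=1 PC=10
Step 31: PC=10 exec 'HALT'. After: A=0 B=20 C=2 D=1 ZF=1 PC=10 HALTED
Total instructions executed: 31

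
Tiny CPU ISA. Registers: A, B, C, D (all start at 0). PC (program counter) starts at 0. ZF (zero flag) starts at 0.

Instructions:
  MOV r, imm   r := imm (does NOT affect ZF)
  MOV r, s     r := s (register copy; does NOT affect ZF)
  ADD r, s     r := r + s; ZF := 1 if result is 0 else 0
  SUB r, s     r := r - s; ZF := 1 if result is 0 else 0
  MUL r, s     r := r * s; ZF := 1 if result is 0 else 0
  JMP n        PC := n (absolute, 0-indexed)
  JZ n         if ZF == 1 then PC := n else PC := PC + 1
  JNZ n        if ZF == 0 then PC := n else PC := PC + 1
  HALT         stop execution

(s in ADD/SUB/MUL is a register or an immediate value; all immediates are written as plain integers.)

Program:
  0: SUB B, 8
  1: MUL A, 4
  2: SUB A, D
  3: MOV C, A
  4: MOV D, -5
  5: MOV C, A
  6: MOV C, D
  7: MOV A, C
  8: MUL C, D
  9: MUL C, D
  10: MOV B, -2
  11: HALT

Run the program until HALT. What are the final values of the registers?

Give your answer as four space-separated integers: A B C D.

Step 1: PC=0 exec 'SUB B, 8'. After: A=0 B=-8 C=0 D=0 ZF=0 PC=1
Step 2: PC=1 exec 'MUL A, 4'. After: A=0 B=-8 C=0 D=0 ZF=1 PC=2
Step 3: PC=2 exec 'SUB A, D'. After: A=0 B=-8 C=0 D=0 ZF=1 PC=3
Step 4: PC=3 exec 'MOV C, A'. After: A=0 B=-8 C=0 D=0 ZF=1 PC=4
Step 5: PC=4 exec 'MOV D, -5'. After: A=0 B=-8 C=0 D=-5 ZF=1 PC=5
Step 6: PC=5 exec 'MOV C, A'. After: A=0 B=-8 C=0 D=-5 ZF=1 PC=6
Step 7: PC=6 exec 'MOV C, D'. After: A=0 B=-8 C=-5 D=-5 ZF=1 PC=7
Step 8: PC=7 exec 'MOV A, C'. After: A=-5 B=-8 C=-5 D=-5 ZF=1 PC=8
Step 9: PC=8 exec 'MUL C, D'. After: A=-5 B=-8 C=25 D=-5 ZF=0 PC=9
Step 10: PC=9 exec 'MUL C, D'. After: A=-5 B=-8 C=-125 D=-5 ZF=0 PC=10
Step 11: PC=10 exec 'MOV B, -2'. After: A=-5 B=-2 C=-125 D=-5 ZF=0 PC=11
Step 12: PC=11 exec 'HALT'. After: A=-5 B=-2 C=-125 D=-5 ZF=0 PC=11 HALTED

Answer: -5 -2 -125 -5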